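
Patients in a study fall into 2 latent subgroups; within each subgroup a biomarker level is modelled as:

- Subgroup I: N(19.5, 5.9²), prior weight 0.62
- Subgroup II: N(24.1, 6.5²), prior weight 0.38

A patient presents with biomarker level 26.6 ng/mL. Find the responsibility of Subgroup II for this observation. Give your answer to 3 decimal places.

Apply Bayes' rule: the posterior for each component is proportional to its prior times its likelihood at x.
Evaluate each component's likelihood at the observed value:
  L_I = (1/(5.9·√(2π)))·exp(−(26.6−19.5)²/(2·5.9²)) = 0.067617·exp(-0.72407) = 0.0327791
  L_II = (1/(6.5·√(2π)))·exp(−(26.6−24.1)²/(2·6.5²)) = 0.061376·exp(-0.07396) = 0.0569999
Multiply by the mixture weights:
  P(Z=I)·L_I = 0.62 × 0.0327791 = 0.020323
  P(Z=II)·L_II = 0.38 × 0.0569999 = 0.02166
Evidence: 0.020323 + 0.02166 = 0.041983
P(Subgroup II | 26.6 ng/mL) = 0.02166 / 0.041983 ≈ 0.516

0.516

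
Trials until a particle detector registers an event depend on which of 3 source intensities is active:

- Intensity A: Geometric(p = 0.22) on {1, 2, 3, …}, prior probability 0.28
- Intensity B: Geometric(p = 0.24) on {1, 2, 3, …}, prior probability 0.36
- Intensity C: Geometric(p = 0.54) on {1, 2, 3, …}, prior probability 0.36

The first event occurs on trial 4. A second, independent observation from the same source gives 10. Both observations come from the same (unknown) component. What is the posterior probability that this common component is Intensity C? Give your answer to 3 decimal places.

Apply Bayes' rule: the posterior for each component is proportional to its prior times its likelihood at x.
Since both observations come from the same component, the likelihood for component k is f_k(x₁)·f_k(x₂).
  p_A = [0.22·(1−0.22)^3 = 0.22·0.474552 = 0.104401] × [0.0235112] = 0.0024546
  p_B = [0.24·(1−0.24)^3 = 0.24·0.438976 = 0.105354] × [0.0203018] = 0.00213888
  p_C = [0.54·(1−0.54)^3 = 0.54·0.097336 = 0.0525614] × [0.000497983] = 2.61747e-05
Weight by the priors:
  w_A·p_A = 0.28 × 0.0024546 = 0.000687288
  w_B·p_B = 0.36 × 0.00213888 = 0.000769995
  w_C·p_C = 0.36 × 2.61747e-05 = 9.42289e-06
Sum: 0.000687288 + 0.000769995 + 9.42289e-06 = 0.00146671
P(Intensity C | x₁,x₂) = 9.42289e-06 / 0.00146671 ≈ 0.006

0.006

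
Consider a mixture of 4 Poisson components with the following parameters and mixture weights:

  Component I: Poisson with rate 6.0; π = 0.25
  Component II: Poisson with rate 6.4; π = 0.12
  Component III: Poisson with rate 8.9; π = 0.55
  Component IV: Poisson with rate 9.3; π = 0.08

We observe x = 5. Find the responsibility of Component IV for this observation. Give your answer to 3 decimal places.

0.044

By Bayes' theorem, P(k | x) = w_k f_k(x) / Σ_j w_j f_j(x).
Poisson probabilities:
  f_I = e^(−6.0)·6.0^5/5! = 0.160623
  f_II = e^(−6.4)·6.4^5/5! = 0.148674
  f_III = e^(−8.9)·8.9^5/5! = 0.063467
  f_IV = e^(−9.3)·9.3^5/5! = 0.0530023
Multiply by the mixture weights:
  w_I·f_I = 0.25 × 0.160623 = 0.0401558
  w_II·f_II = 0.12 × 0.148674 = 0.0178408
  w_III·f_III = 0.55 × 0.063467 = 0.0349068
  w_IV·f_IV = 0.08 × 0.0530023 = 0.00424018
Sum: 0.0401558 + 0.0178408 + 0.0349068 + 0.00424018 = 0.0971436
Responsibility of Component IV: 0.00424018 / 0.0971436 ≈ 0.044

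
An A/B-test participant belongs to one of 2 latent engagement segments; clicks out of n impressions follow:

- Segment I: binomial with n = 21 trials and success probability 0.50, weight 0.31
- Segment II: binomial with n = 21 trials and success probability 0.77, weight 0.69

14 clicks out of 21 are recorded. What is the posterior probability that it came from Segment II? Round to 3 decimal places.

By Bayes' theorem, P(k | x) = π_k f_k(x) / Σ_j π_j f_j(x).
Binomial probabilities:
  p_I = C(21,14)·0.50^14·0.50^7 = 116280·6.10352e-05·0.0078125 = 0.0554466
  p_II = C(21,14)·0.77^14·0.23^7 = 116280·0.0257555·3.40483e-05 = 0.101969
Weight by the priors:
  π_I·p_I = 0.31 × 0.0554466 = 0.0171885
  π_II·p_II = 0.69 × 0.101969 = 0.0703589
Normaliser: 0.0171885 + 0.0703589 = 0.0875474
P(Segment II | data) = 0.0703589 / 0.0875474 ≈ 0.804

0.804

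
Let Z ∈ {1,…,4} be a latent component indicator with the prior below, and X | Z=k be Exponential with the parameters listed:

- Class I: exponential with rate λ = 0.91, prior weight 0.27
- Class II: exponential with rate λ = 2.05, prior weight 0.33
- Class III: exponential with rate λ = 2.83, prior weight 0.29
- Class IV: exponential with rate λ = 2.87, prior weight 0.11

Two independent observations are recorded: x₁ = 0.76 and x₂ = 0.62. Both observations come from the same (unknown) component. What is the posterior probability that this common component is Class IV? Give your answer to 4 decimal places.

Posterior ∝ prior × likelihood, so P(k | x) ∝ π_k f_k(x); normalise over all components.
Since both observations come from the same component, the likelihood for component k is f_k(x₁)·f_k(x₂).
  p_I = [0.455705] × [0.517622] = 0.235883
  p_II = [0.431641] × [0.575129] = 0.24825
  p_III = [0.329387] × [0.489523] = 0.161242
  p_IV = [0.32404] × [0.484282] = 0.156927
Weight by the priors:
  π_I·p_I = 0.27 × 0.235883 = 0.0636883
  π_II·p_II = 0.33 × 0.24825 = 0.0819224
  π_III·p_III = 0.29 × 0.161242 = 0.0467603
  π_IV·p_IV = 0.11 × 0.156927 = 0.0172619
Evidence: 0.0636883 + 0.0819224 + 0.0467603 + 0.0172619 = 0.209633
P(Class IV | data) ≈ 0.0823

0.0823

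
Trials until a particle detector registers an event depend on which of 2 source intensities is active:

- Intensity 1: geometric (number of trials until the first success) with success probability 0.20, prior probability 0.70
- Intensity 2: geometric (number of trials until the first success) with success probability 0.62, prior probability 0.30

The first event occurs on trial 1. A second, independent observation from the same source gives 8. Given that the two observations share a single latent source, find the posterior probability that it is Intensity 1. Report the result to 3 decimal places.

The responsibility of component k is π_k f_k(x) divided by Σ_j π_j f_j(x).
Since both observations come from the same component, the likelihood for component k is f_k(x₁)·f_k(x₂).
  p_1 = [0.20·(1−0.20)^0 = 0.20·1 = 0.2] × [0.041943] = 0.00838861
  p_2 = [0.62·(1−0.62)^0 = 0.62·1 = 0.62] × [0.000709377] = 0.000439813
Multiply by the mixture weights:
  π_1·p_1 = 0.70 × 0.00838861 = 0.00587203
  π_2·p_2 = 0.30 × 0.000439813 = 0.000131944
Normaliser: 0.00587203 + 0.000131944 = 0.00600397
P(Intensity 1 | x₁,x₂) = 0.00587203 / 0.00600397 ≈ 0.978

0.978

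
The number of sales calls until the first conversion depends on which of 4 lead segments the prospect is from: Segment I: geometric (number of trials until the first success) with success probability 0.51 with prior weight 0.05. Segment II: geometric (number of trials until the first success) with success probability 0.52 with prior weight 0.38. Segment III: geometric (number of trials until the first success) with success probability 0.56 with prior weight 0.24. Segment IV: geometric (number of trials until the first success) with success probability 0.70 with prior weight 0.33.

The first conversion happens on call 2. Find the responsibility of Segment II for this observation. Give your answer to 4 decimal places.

0.4023

The responsibility of component k is w_k f_k(x) divided by Σ_j w_j f_j(x).
Component likelihoods at x = 2:
  f_I = 0.51·(1−0.51)^1 = 0.51·0.49 = 0.2499
  f_II = 0.52·(1−0.52)^1 = 0.52·0.48 = 0.2496
  f_III = 0.56·(1−0.56)^1 = 0.56·0.44 = 0.2464
  f_IV = 0.70·(1−0.70)^1 = 0.70·0.3 = 0.21
Prior × likelihood for each component:
  w_I·f_I = 0.05 × 0.2499 = 0.012495
  w_II·f_II = 0.38 × 0.2496 = 0.094848
  w_III·f_III = 0.24 × 0.2464 = 0.059136
  w_IV·f_IV = 0.33 × 0.21 = 0.0693
Denominator: 0.012495 + 0.094848 + 0.059136 + 0.0693 = 0.235779
P(Segment II | the observation) = 0.094848 / 0.235779 ≈ 0.4023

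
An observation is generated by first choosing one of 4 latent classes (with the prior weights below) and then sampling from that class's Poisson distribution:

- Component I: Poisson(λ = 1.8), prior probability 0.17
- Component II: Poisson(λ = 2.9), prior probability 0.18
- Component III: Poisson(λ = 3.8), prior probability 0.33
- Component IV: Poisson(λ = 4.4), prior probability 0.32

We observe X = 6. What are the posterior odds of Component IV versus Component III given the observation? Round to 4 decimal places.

1.2825

Posterior odds = (π_i f_i(x)) / (π_j f_j(x)); the normalising sum cancels.
Poisson probabilities:
  f_I = 0.00780859
  f_II = 0.0454571
  f_III = 0.0935513
  f_IV = 0.123734
0.0395948 / 0.0308719 ≈ 1.2825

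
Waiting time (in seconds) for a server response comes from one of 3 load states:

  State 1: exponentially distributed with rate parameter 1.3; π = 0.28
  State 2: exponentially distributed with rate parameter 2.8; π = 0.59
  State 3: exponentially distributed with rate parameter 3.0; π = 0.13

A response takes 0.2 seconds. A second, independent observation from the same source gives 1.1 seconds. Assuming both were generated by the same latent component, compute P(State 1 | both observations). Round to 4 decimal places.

0.3757

P(component k | x) = w_k·f_k(x) / marginal(x), where marginal(x) = Σ_j w_j·f_j(x).
Since both observations come from the same component, the likelihood for component k is f_k(x₁)·f_k(x₂).
  p_1 = [1.00237] × [0.311102] = 0.311838
  p_2 = [1.59939] × [0.128686] = 0.205818
  p_3 = [1.64643] × [0.11065] = 0.182177
Weight by the priors:
  w_1·p_1 = 0.28 × 0.311838 = 0.0873146
  w_2·p_2 = 0.59 × 0.205818 = 0.121433
  w_3·p_3 = 0.13 × 0.182177 = 0.023683
Marginal: 0.0873146 + 0.121433 + 0.023683 = 0.232431
Responsibility of State 1: 0.0873146 / 0.232431 ≈ 0.3757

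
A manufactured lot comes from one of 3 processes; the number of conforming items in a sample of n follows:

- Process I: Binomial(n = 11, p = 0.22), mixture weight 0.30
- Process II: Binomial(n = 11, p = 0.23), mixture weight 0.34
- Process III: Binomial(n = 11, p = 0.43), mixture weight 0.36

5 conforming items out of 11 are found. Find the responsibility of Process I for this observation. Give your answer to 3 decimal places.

Apply Bayes' rule: the posterior for each component is proportional to its prior times its likelihood at x.
Component likelihoods at x = 5 conforming items out of 11:
  p_I = C(11,5)·0.22^5·0.78^6 = 462·0.000515363·0.2252 = 0.0536195
  p_II = C(11,5)·0.23^5·0.77^6 = 462·0.000643634·0.208422 = 0.0619763
  p_III = C(11,5)·0.43^5·0.57^6 = 462·0.0147008·0.0342964 = 0.232934
Unnormalised posteriors:
  P(Z=I)·p_I = 0.30 × 0.0536195 = 0.0160859
  P(Z=II)·p_II = 0.34 × 0.0619763 = 0.0210719
  P(Z=III)·p_III = 0.36 × 0.232934 = 0.0838563
Sum: 0.0160859 + 0.0210719 + 0.0838563 = 0.121014
P(Process I | 5 conforming items out of 11) ≈ 0.133

0.133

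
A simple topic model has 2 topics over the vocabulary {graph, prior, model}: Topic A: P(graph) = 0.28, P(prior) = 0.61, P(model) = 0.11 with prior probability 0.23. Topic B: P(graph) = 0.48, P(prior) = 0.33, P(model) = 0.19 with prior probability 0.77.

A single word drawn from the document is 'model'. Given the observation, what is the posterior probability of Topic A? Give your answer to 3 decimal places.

Posterior ∝ prior × likelihood, so P(k | x) ∝ π_k f_k(x); normalise over all components.
Evaluate each component's likelihood at the observed value:
  p_A = 0.11
  p_B = 0.19
Unnormalised posteriors:
  π_A·p_A = 0.23 × 0.11 = 0.0253
  π_B·p_B = 0.77 × 0.19 = 0.1463
Evidence: 0.0253 + 0.1463 = 0.1716
So the posterior for Topic A is 0.0253 / 0.1716 ≈ 0.147.

0.147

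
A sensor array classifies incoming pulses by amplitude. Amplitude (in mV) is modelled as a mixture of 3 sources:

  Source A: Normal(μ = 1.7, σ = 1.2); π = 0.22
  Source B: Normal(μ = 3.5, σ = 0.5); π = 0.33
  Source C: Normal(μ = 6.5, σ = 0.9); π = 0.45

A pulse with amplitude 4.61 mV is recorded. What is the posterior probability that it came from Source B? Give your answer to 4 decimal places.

0.4642

Posterior ∝ prior × likelihood, so P(k | x) ∝ P(Z=k) f_k(x); normalise over all components.
Normal densities:
  f_A = (1/(1.2·√(2π)))·exp(−(4.61−1.7)²/(2·1.2²)) = 0.332452·exp(-2.94031) = 0.0175698
  f_B = (1/(0.5·√(2π)))·exp(−(4.61−3.5)²/(2·0.5²)) = 0.797885·exp(-2.46420) = 0.0678815
  f_C = (1/(0.9·√(2π)))·exp(−(4.61−6.5)²/(2·0.9²)) = 0.443269·exp(-2.20500) = 0.0488707
Prior × likelihood for each component:
  P(Z=A)·f_A = 0.22 × 0.0175698 = 0.00386536
  P(Z=B)·f_B = 0.33 × 0.0678815 = 0.0224009
  P(Z=C)·f_C = 0.45 × 0.0488707 = 0.0219918
Normaliser: 0.00386536 + 0.0224009 + 0.0219918 = 0.0482581
P(Source B | 4.61 mV) = 0.0224009 / 0.0482581 ≈ 0.4642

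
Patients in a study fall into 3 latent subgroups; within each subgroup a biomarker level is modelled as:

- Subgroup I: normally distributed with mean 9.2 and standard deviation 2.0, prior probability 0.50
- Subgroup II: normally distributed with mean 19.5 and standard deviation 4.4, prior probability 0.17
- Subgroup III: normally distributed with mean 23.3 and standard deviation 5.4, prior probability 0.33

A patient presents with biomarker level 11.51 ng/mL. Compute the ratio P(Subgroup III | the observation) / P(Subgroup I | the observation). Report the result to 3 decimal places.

0.044

Since P(k|x) ∝ w_k f_k(x), the posterior odds are w_i f_i(x) / (w_j f_j(x)).
Evaluate each component's likelihood at the observed value:
  f_I = (1/(2.0·√(2π)))·exp(−(11.51−9.2)²/(2·2.0²)) = 0.199471·exp(-0.66701) = 0.102376
  f_II = (1/(4.4·√(2π)))·exp(−(11.51−19.5)²/(2·4.4²)) = 0.090669·exp(-1.64876) = 0.0174345
  f_III = (1/(5.4·√(2π)))·exp(−(11.51−23.3)²/(2·5.4²)) = 0.073878·exp(-2.38347) = 0.00681377
Odds = (0.33/0.50) × (0.00681377/0.102376) = 0.66 × 0.066556 ≈ 0.044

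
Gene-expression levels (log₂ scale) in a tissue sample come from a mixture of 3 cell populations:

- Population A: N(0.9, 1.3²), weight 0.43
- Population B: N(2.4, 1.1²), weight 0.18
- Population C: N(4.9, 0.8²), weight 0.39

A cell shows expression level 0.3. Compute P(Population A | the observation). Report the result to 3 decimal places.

Apply Bayes' rule: the posterior for each component is proportional to its prior times its likelihood at x.
Component likelihoods at x = 0.3:
  p_A = (1/(1.3·√(2π)))·exp(−(0.3−0.9)²/(2·1.3²)) = 0.306879·exp(-0.10651) = 0.275874
  p_B = (1/(1.1·√(2π)))·exp(−(0.3−2.4)²/(2·1.1²)) = 0.362675·exp(-1.82231) = 0.0586268
  p_C = (1/(0.8·√(2π)))·exp(−(0.3−4.9)²/(2·0.8²)) = 0.498678·exp(-16.53125) = 3.29905e-08
Weight by the priors:
  w_A·p_A = 0.43 × 0.275874 = 0.118626
  w_B·p_B = 0.18 × 0.0586268 = 0.0105528
  w_C·p_C = 0.39 × 3.29905e-08 = 1.28663e-08
Denominator: 0.118626 + 0.0105528 + 1.28663e-08 = 0.129179
P(Population A | the observation) = 0.118626 / 0.129179 ≈ 0.918

0.918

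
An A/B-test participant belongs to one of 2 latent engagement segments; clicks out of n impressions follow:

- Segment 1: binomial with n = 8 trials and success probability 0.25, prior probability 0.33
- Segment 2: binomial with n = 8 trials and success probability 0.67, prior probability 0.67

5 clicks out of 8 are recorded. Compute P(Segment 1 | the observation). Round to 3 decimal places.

The responsibility of component k is P(Z=k) f_k(x) divided by Σ_j P(Z=j) f_j(x).
Evaluate each component's likelihood at the observed value:
  L_1 = C(8,5)·0.25^5·0.75^3 = 56·0.000976562·0.421875 = 0.0230713
  L_2 = C(8,5)·0.67^5·0.33^3 = 56·0.135013·0.035937 = 0.271709
Weight by the priors:
  P(Z=1)·L_1 = 0.33 × 0.0230713 = 0.00761353
  P(Z=2)·L_2 = 0.67 × 0.271709 = 0.182045
Sum: 0.00761353 + 0.182045 = 0.189658
So the posterior for Segment 1 is 0.00761353 / 0.189658 ≈ 0.040.

0.040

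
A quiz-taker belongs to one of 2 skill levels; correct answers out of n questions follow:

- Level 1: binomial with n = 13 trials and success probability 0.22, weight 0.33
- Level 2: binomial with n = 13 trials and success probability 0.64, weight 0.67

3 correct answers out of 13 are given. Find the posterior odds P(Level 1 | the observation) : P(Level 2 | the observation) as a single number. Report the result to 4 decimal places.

The posterior odds equal the prior odds times the likelihood ratio: (w_i/w_j)·(f_i(x)/f_j(x)).
Evaluate each component's likelihood at the observed value:
  p_1 = 0.253852
  p_2 = 0.00274114
Posterior odds = (w_1·p_1) / (w_2·p_2) = (0.33·0.253852) / (0.67·0.00274114) = 0.0837711 / 0.00183656 ≈ 45.6130

45.6130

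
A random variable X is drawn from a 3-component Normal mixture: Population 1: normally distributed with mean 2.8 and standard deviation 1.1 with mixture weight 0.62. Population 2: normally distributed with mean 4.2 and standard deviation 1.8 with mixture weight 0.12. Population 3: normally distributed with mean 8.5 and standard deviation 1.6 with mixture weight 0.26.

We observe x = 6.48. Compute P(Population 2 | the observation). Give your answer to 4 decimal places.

The responsibility of component k is π_k f_k(x) divided by Σ_j π_j f_j(x).
Evaluate each component's likelihood at the observed value:
  L_1 = (1/(1.1·√(2π)))·exp(−(6.48−2.8)²/(2·1.1²)) = 0.362675·exp(-5.59603) = 0.00134645
  L_2 = (1/(1.8·√(2π)))·exp(−(6.48−4.2)²/(2·1.8²)) = 0.221635·exp(-0.80222) = 0.0993658
  L_3 = (1/(1.6·√(2π)))·exp(−(6.48−8.5)²/(2·1.6²)) = 0.249339·exp(-0.79695) = 0.112377
Unnormalised posteriors:
  π_1·L_1 = 0.62 × 0.00134645 = 0.000834801
  π_2·L_2 = 0.12 × 0.0993658 = 0.0119239
  π_3·L_3 = 0.26 × 0.112377 = 0.029218
Normaliser: 0.000834801 + 0.0119239 + 0.029218 = 0.0419767
So the posterior for Population 2 is 0.0119239 / 0.0419767 ≈ 0.2841.

0.2841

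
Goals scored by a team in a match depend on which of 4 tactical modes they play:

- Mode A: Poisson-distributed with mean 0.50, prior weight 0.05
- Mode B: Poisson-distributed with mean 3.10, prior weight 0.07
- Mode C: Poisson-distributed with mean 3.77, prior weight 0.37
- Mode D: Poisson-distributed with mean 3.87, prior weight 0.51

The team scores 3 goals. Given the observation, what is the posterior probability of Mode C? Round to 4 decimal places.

0.3902

The responsibility of component k is P(Z=k) f_k(x) divided by Σ_j P(Z=j) f_j(x).
Evaluate each component's likelihood at the observed value:
  p_A = 0.0126361
  p_B = 0.223677
  p_C = 0.205865
  p_D = 0.201494
Multiply by the mixture weights:
  P(Z=A)·p_A = 0.05 × 0.0126361 = 0.000631803
  P(Z=B)·p_B = 0.07 × 0.223677 = 0.0156574
  P(Z=C)·p_C = 0.37 × 0.205865 = 0.0761701
  P(Z=D)·p_D = 0.51 × 0.201494 = 0.102762
Marginal: 0.000631803 + 0.0156574 + 0.0761701 + 0.102762 = 0.195221
P(Mode C | the observation) ≈ 0.3902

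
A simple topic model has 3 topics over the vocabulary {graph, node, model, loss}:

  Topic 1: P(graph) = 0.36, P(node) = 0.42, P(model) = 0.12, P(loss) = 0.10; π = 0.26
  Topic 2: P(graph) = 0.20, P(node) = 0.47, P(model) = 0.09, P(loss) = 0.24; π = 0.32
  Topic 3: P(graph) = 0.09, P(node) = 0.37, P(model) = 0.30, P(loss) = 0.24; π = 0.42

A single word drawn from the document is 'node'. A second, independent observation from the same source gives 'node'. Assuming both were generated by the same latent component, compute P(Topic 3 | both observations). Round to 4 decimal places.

0.3304

Posterior ∝ prior × likelihood, so P(k | x) ∝ π_k f_k(x); normalise over all components.
Since both observations come from the same component, the likelihood for component k is f_k(x₁)·f_k(x₂).
  L_1 = [0.42] × [0.42] = 0.1764
  L_2 = [0.47] × [0.47] = 0.2209
  L_3 = [0.37] × [0.37] = 0.1369
Unnormalised posteriors:
  π_1·L_1 = 0.26 × 0.1764 = 0.045864
  π_2·L_2 = 0.32 × 0.2209 = 0.070688
  π_3·L_3 = 0.42 × 0.1369 = 0.057498
Denominator: 0.045864 + 0.070688 + 0.057498 = 0.17405
So the posterior for Topic 3 is 0.057498 / 0.17405 ≈ 0.3304.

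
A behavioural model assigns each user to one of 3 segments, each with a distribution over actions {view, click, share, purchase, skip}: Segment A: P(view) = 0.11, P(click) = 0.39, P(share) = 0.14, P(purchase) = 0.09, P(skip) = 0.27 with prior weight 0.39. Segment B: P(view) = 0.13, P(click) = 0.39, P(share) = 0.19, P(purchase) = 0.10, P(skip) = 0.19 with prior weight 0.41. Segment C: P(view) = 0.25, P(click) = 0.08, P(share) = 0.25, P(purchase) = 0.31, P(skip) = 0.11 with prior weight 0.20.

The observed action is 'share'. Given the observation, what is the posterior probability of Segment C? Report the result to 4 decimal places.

0.2740

By Bayes' theorem, P(k | x) = w_k f_k(x) / Σ_j w_j f_j(x).
Component likelihoods at x = 'share':
  f_A = P(share | comp) = 0.14
  f_B = P(share | comp) = 0.19
  f_C = P(share | comp) = 0.25
Unnormalised posteriors:
  w_A·f_A = 0.39 × 0.14 = 0.0546
  w_B·f_B = 0.41 × 0.19 = 0.0779
  w_C·f_C = 0.20 × 0.25 = 0.05
Evidence: 0.0546 + 0.0779 + 0.05 = 0.1825
P(Segment C | data) ≈ 0.2740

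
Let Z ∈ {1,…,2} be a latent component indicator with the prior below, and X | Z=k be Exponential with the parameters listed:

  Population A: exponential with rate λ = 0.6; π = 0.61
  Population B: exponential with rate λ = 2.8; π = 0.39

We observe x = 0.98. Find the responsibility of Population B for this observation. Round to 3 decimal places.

0.257

P(component k | x) = P(Z=k)·f_k(x) / marginal(x), where marginal(x) = Σ_j P(Z=j)·f_j(x).
Exponential densities:
  f_A = 0.6·e^(−0.6·0.98) = 0.6·e^(−0.5880) = 0.333262
  f_B = 2.8·e^(−2.8·0.98) = 2.8·e^(−2.7440) = 0.180075
Weight by the priors:
  P(Z=A)·f_A = 0.61 × 0.333262 = 0.20329
  P(Z=B)·f_B = 0.39 × 0.180075 = 0.0702293
Evidence: 0.20329 + 0.0702293 = 0.273519
So the posterior for Population B is 0.0702293 / 0.273519 ≈ 0.257.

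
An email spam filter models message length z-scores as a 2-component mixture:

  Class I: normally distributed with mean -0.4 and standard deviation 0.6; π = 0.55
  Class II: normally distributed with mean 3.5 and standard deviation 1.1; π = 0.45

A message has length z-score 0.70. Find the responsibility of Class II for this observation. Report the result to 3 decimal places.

0.086

P(component k | x) = π_k·f_k(x) / marginal(x), where marginal(x) = Σ_j π_j·f_j(x).
Normal densities:
  p_I = 0.123852
  p_II = 0.0142085
Unnormalised posteriors:
  π_I·p_I = 0.55 × 0.123852 = 0.0681186
  π_II·p_II = 0.45 × 0.0142085 = 0.0063938
Sum: 0.0681186 + 0.0063938 = 0.0745124
P(Class II | the observation) ≈ 0.086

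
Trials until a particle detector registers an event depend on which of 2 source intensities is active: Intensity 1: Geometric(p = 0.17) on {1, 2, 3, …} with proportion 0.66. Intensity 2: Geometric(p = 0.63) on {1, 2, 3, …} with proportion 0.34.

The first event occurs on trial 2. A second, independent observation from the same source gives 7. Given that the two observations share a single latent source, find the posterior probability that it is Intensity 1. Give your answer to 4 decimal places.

0.9758

The responsibility of component k is w_k f_k(x) divided by Σ_j w_j f_j(x).
Since both observations come from the same component, the likelihood for component k is f_k(x₁)·f_k(x₂).
  p_1 = [0.1411] × [0.0555799] = 0.00784232
  p_2 = [0.2331] × [0.00161641] = 0.000376785
Prior × likelihood for each component:
  w_1·p_1 = 0.66 × 0.00784232 = 0.00517593
  w_2·p_2 = 0.34 × 0.000376785 = 0.000128107
Evidence: 0.00517593 + 0.000128107 = 0.00530404
Responsibility of Intensity 1: 0.00517593 / 0.00530404 ≈ 0.9758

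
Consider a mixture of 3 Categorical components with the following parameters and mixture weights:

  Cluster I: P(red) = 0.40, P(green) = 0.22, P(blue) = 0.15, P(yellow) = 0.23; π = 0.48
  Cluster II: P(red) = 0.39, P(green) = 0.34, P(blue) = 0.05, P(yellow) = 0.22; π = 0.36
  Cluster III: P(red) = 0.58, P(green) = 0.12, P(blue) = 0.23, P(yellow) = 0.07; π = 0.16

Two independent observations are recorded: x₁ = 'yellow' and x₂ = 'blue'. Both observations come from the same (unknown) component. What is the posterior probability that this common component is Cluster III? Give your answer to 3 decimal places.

The responsibility of component k is P(Z=k) f_k(x) divided by Σ_j P(Z=j) f_j(x).
Since both observations come from the same component, the likelihood for component k is f_k(x₁)·f_k(x₂).
  L_I = [0.23] × [0.15] = 0.0345
  L_II = [0.22] × [0.05] = 0.011
  L_III = [0.07] × [0.23] = 0.0161
Unnormalised posteriors:
  P(Z=I)·L_I = 0.48 × 0.0345 = 0.01656
  P(Z=II)·L_II = 0.36 × 0.011 = 0.00396
  P(Z=III)·L_III = 0.16 × 0.0161 = 0.002576
Denominator: 0.01656 + 0.00396 + 0.002576 = 0.023096
P(Cluster III | data) = 0.002576 / 0.023096 ≈ 0.112

0.112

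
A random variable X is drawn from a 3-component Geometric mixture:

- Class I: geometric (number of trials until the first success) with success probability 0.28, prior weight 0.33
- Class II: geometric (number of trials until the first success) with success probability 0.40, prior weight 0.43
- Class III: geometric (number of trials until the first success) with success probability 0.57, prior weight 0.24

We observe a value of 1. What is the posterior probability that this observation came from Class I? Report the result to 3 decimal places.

The responsibility of component k is π_k f_k(x) divided by Σ_j π_j f_j(x).
Component likelihoods at x = 1:
  p_I = 0.28·(1−0.28)^0 = 0.28·1 = 0.28
  p_II = 0.40·(1−0.40)^0 = 0.40·1 = 0.4
  p_III = 0.57·(1−0.57)^0 = 0.57·1 = 0.57
Weight by the priors:
  π_I·p_I = 0.33 × 0.28 = 0.0924
  π_II·p_II = 0.43 × 0.4 = 0.172
  π_III·p_III = 0.24 × 0.57 = 0.1368
Marginal: 0.0924 + 0.172 + 0.1368 = 0.4012
P(Class I | the observation) = 0.0924 / 0.4012 ≈ 0.230

0.230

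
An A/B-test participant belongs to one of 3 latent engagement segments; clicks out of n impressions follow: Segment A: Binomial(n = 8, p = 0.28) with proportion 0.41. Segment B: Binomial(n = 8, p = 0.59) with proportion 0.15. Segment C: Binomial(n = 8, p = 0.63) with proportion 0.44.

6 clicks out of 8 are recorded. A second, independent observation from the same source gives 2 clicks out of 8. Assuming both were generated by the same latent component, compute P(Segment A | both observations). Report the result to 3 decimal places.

0.167

Apply Bayes' rule: the posterior for each component is proportional to its prior times its likelihood at x.
Since both observations come from the same component, the likelihood for component k is f_k(x₁)·f_k(x₂).
  L_A = [C(8,6)·0.28^6·0.72^2 = 28·0.00048189·0.5184 = 0.00699473] × [0.305822] = 0.00213915
  L_B = [C(8,6)·0.59^6·0.41^2 = 28·0.0421805·0.1681 = 0.198535] × [0.0462983] = 0.00919185
  L_C = [C(8,6)·0.63^6·0.37^2 = 28·0.0625235·0.1369 = 0.239665] × [0.0285134] = 0.00683367
Prior × likelihood for each component:
  w_A·L_A = 0.41 × 0.00213915 = 0.00087705
  w_B·L_B = 0.15 × 0.00919185 = 0.00137878
  w_C·L_C = 0.44 × 0.00683367 = 0.00300682
Sum: 0.00087705 + 0.00137878 + 0.00300682 = 0.00526264
P(Segment A | data) ≈ 0.167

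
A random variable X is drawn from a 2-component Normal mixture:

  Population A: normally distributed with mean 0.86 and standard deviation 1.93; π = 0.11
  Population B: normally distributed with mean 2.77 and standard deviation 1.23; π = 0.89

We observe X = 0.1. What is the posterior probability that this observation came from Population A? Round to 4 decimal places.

0.4347

By Bayes' theorem, P(k | x) = π_k f_k(x) / Σ_j π_j f_j(x).
Evaluate each component's likelihood at the observed value:
  L_A = 0.191285
  L_B = 0.0307461
Prior × likelihood for each component:
  π_A·L_A = 0.11 × 0.191285 = 0.0210413
  π_B·L_B = 0.89 × 0.0307461 = 0.0273641
Marginal: 0.0210413 + 0.0273641 = 0.0484054
P(Population A | data) ≈ 0.4347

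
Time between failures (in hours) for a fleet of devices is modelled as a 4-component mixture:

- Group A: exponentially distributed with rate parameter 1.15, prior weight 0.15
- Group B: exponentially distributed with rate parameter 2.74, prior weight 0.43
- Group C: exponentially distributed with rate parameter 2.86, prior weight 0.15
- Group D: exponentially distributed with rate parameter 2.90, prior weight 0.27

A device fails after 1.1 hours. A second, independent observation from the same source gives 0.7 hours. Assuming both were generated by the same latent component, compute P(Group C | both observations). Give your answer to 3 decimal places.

0.105

By Bayes' theorem, P(k | x) = w_k f_k(x) / Σ_j w_j f_j(x).
Since both observations come from the same component, the likelihood for component k is f_k(x₁)·f_k(x₂).
  p_A = [1.15·e^(−1.15·1.1) = 1.15·e^(−1.2650) = 0.324575] × [0.514151] = 0.166881
  p_B = [2.74·e^(−2.74·1.1) = 2.74·e^(−3.0140) = 0.13452] × [0.402507] = 0.0541453
  p_C = [2.86·e^(−2.86·1.1) = 2.86·e^(−3.1460) = 0.123048] × [0.386286] = 0.0475318
  p_D = [2.90·e^(−2.90·1.1) = 2.90·e^(−3.1900) = 0.119398] × [0.380873] = 0.0454756
Weight by the priors:
  w_A·p_A = 0.15 × 0.166881 = 0.0250321
  w_B·p_B = 0.43 × 0.0541453 = 0.0232825
  w_C·p_C = 0.15 × 0.0475318 = 0.00712977
  w_D·p_D = 0.27 × 0.0454756 = 0.0122784
Marginal: 0.0250321 + 0.0232825 + 0.00712977 + 0.0122784 = 0.0677228
Responsibility of Group C: 0.00712977 / 0.0677228 ≈ 0.105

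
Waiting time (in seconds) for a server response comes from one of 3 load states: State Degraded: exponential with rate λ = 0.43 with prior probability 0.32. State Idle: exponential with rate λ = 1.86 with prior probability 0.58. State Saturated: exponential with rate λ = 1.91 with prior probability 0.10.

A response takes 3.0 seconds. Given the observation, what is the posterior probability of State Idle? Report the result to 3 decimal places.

Apply Bayes' rule: the posterior for each component is proportional to its prior times its likelihood at x.
Evaluate each component's likelihood at the observed value:
  L_Degraded = 0.118366
  L_Idle = 0.00701697
  L_Saturated = 0.00620192
Unnormalised posteriors:
  w_Degraded·L_Degraded = 0.32 × 0.118366 = 0.0378773
  w_Idle·L_Idle = 0.58 × 0.00701697 = 0.00406984
  w_Saturated·L_Saturated = 0.10 × 0.00620192 = 0.000620192
Denominator: 0.0378773 + 0.00406984 + 0.000620192 = 0.0425673
P(State Idle | the observation) ≈ 0.096

0.096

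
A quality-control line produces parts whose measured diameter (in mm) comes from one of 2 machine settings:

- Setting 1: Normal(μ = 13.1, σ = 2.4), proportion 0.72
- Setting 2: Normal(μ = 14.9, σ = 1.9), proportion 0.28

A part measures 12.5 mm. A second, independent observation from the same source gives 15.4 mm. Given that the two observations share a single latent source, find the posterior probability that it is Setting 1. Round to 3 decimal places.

Posterior ∝ prior × likelihood, so P(k | x) ∝ w_k f_k(x); normalise over all components.
Since both observations come from the same component, the likelihood for component k is f_k(x₁)·f_k(x₂).
  f_1 = [0.161112] × [0.10502] = 0.0169199
  f_2 = [0.0945547] × [0.202824] = 0.0191779
Weight by the priors:
  w_1·f_1 = 0.72 × 0.0169199 = 0.0121823
  w_2·f_2 = 0.28 × 0.0191779 = 0.00536982
Denominator: 0.0121823 + 0.00536982 = 0.0175521
P(Setting 1 | data) ≈ 0.694

0.694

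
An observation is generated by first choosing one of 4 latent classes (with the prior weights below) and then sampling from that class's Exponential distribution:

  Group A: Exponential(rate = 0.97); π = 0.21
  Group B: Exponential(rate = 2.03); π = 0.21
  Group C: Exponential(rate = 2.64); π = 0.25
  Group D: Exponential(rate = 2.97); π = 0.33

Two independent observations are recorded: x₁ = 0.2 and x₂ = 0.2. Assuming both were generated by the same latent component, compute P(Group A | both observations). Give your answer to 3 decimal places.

0.067

P(component k | x) = π_k·f_k(x) / marginal(x), where marginal(x) = Σ_j π_j·f_j(x).
Since both observations come from the same component, the likelihood for component k is f_k(x₁)·f_k(x₂).
  f_A = [0.798948] × [0.798948] = 0.638318
  f_B = [1.35261] × [1.35261] = 1.82955
  f_C = [1.55703] × [1.55703] = 2.42434
  f_D = [1.63978] × [1.63978] = 2.68888
Weight by the priors:
  π_A·f_A = 0.21 × 0.638318 = 0.134047
  π_B·f_B = 0.21 × 1.82955 = 0.384206
  π_C·f_C = 0.25 × 2.42434 = 0.606084
  π_D·f_D = 0.33 × 2.68888 = 0.88733
Denominator: 0.134047 + 0.384206 + 0.606084 + 0.88733 = 2.01167
P(Group A | data) = 0.134047 / 2.01167 ≈ 0.067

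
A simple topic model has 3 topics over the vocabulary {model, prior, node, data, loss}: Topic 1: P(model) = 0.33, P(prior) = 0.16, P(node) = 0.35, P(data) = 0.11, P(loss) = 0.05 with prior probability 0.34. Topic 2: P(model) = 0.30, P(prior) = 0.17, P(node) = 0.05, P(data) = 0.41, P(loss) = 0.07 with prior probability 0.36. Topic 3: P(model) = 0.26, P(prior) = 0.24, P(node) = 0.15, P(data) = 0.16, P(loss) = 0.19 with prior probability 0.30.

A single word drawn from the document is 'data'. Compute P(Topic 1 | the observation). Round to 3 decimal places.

P(component k | x) = P(Z=k)·f_k(x) / marginal(x), where marginal(x) = Σ_j P(Z=j)·f_j(x).
Component likelihoods at x = 'data':
  p_1 = 0.11
  p_2 = 0.41
  p_3 = 0.16
Multiply by the mixture weights:
  P(Z=1)·p_1 = 0.34 × 0.11 = 0.0374
  P(Z=2)·p_2 = 0.36 × 0.41 = 0.1476
  P(Z=3)·p_3 = 0.30 × 0.16 = 0.048
Evidence: 0.0374 + 0.1476 + 0.048 = 0.233
P(Topic 1 | x) ≈ 0.161

0.161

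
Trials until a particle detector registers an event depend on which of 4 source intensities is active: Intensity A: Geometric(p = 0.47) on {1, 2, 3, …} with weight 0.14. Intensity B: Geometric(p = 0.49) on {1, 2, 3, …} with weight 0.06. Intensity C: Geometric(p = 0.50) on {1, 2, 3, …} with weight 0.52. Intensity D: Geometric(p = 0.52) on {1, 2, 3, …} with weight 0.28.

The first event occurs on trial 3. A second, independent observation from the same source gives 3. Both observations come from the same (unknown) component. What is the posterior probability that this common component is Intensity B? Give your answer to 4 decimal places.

The responsibility of component k is π_k f_k(x) divided by Σ_j π_j f_j(x).
Since both observations come from the same component, the likelihood for component k is f_k(x₁)·f_k(x₂).
  p_A = [0.132023] × [0.132023] = 0.0174301
  p_B = [0.127449] × [0.127449] = 0.0162432
  p_C = [0.125] × [0.125] = 0.015625
  p_D = [0.119808] × [0.119808] = 0.014354
Weight by the priors:
  π_A·p_A = 0.14 × 0.0174301 = 0.00244021
  π_B·p_B = 0.06 × 0.0162432 = 0.000974595
  π_C·p_C = 0.52 × 0.015625 = 0.008125
  π_D·p_D = 0.28 × 0.014354 = 0.00401911
Evidence: 0.00244021 + 0.000974595 + 0.008125 + 0.00401911 = 0.0155589
P(Intensity B | x) ≈ 0.0626

0.0626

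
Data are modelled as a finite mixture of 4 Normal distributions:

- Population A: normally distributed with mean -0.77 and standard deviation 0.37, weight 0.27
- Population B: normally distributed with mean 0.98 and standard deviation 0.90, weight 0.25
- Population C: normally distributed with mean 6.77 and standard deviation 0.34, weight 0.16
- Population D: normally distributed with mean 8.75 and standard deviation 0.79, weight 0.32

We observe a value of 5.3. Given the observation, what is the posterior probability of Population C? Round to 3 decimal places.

P(component k | x) = P(Z=k)·f_k(x) / marginal(x), where marginal(x) = Σ_j P(Z=j)·f_j(x).
Evaluate each component's likelihood at the observed value:
  f_A = (1/(0.37·√(2π)))·exp(−(5.3−-0.77)²/(2·0.37²)) = 1.078222·exp(-134.56866) = 3.89296e-59
  f_B = (1/(0.90·√(2π)))·exp(−(5.3−0.98)²/(2·0.90²)) = 0.443269·exp(-11.52000) = 4.40144e-06
  f_C = (1/(0.34·√(2π)))·exp(−(5.3−6.77)²/(2·0.34²)) = 1.173360·exp(-9.34645) = 0.000102404
  f_D = (1/(0.79·√(2π)))·exp(−(5.3−8.75)²/(2·0.79²)) = 0.504990·exp(-9.53573) = 3.64727e-05
Multiply by the mixture weights:
  P(Z=A)·f_A = 0.27 × 3.89296e-59 = 1.0511e-59
  P(Z=B)·f_B = 0.25 × 4.40144e-06 = 1.10036e-06
  P(Z=C)·f_C = 0.16 × 0.000102404 = 1.63847e-05
  P(Z=D)·f_D = 0.32 × 3.64727e-05 = 1.16713e-05
Sum: 1.0511e-59 + 1.10036e-06 + 1.63847e-05 + 1.16713e-05 = 2.91563e-05
Responsibility of Population C: 1.63847e-05 / 2.91563e-05 ≈ 0.562

0.562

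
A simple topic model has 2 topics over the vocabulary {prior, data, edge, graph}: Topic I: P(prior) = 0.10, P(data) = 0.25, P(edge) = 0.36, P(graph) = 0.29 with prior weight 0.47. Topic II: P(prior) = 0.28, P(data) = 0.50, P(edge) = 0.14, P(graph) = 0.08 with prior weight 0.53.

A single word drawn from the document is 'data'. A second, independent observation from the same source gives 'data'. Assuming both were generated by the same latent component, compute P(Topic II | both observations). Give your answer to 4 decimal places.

0.8185

P(component k | x) = π_k·f_k(x) / marginal(x), where marginal(x) = Σ_j π_j·f_j(x).
Since both observations come from the same component, the likelihood for component k is f_k(x₁)·f_k(x₂).
  L_I = [P(data | comp) = 0.25] × [0.25] = 0.0625
  L_II = [P(data | comp) = 0.50] × [0.5] = 0.25
Unnormalised posteriors:
  π_I·L_I = 0.47 × 0.0625 = 0.029375
  π_II·L_II = 0.53 × 0.25 = 0.1325
Evidence: 0.029375 + 0.1325 = 0.161875
P(Topic II | x₁, x₂) = 0.1325 / 0.161875 ≈ 0.8185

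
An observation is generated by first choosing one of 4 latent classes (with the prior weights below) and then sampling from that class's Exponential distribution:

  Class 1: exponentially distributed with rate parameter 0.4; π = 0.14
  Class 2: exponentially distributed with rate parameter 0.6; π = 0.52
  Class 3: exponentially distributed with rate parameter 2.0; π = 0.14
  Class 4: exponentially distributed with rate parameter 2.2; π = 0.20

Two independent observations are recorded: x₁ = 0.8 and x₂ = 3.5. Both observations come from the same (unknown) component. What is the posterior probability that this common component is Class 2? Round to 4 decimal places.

Posterior ∝ prior × likelihood, so P(k | x) ∝ π_k f_k(x); normalise over all components.
Since both observations come from the same component, the likelihood for component k is f_k(x₁)·f_k(x₂).
  p_1 = [0.4·e^(−0.4·0.8) = 0.4·e^(−0.3200) = 0.29046] × [0.0986388] = 0.0286506
  p_2 = [0.6·e^(−0.6·0.8) = 0.6·e^(−0.4800) = 0.37127] × [0.0734739] = 0.0272786
  p_3 = [2.0·e^(−2.0·0.8) = 2.0·e^(−1.6000) = 0.403793] × [0.00182376] = 0.000736423
  p_4 = [2.2·e^(−2.2·0.8) = 2.2·e^(−1.7600) = 0.378499] × [0.00099622] = 0.000377068
Weight by the priors:
  π_1·p_1 = 0.14 × 0.0286506 = 0.00401108
  π_2·p_2 = 0.52 × 0.0272786 = 0.0141849
  π_3·p_3 = 0.14 × 0.000736423 = 0.000103099
  π_4·p_4 = 0.20 × 0.000377068 = 7.54136e-05
Normaliser: 0.00401108 + 0.0141849 + 0.000103099 + 7.54136e-05 = 0.0183745
P(Class 2 | x₁, x₂) = 0.0141849 / 0.0183745 ≈ 0.7720

0.7720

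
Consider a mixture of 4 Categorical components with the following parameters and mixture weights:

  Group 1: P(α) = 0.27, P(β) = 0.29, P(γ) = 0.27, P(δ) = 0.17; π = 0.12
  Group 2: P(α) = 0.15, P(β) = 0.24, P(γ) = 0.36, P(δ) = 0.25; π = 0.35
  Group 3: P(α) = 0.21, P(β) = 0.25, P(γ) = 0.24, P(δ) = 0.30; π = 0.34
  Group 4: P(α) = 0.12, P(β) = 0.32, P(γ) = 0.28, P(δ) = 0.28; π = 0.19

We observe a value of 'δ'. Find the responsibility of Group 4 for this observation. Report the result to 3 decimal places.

0.202

P(component k | x) = w_k·f_k(x) / marginal(x), where marginal(x) = Σ_j w_j·f_j(x).
Component likelihoods at x = 'δ':
  p_1 = 0.17
  p_2 = 0.25
  p_3 = 0.3
  p_4 = 0.28
Multiply by the mixture weights:
  w_1·p_1 = 0.12 × 0.17 = 0.0204
  w_2·p_2 = 0.35 × 0.25 = 0.0875
  w_3·p_3 = 0.34 × 0.3 = 0.102
  w_4·p_4 = 0.19 × 0.28 = 0.0532
Normaliser: 0.0204 + 0.0875 + 0.102 + 0.0532 = 0.2631
So the posterior for Group 4 is 0.0532 / 0.2631 ≈ 0.202.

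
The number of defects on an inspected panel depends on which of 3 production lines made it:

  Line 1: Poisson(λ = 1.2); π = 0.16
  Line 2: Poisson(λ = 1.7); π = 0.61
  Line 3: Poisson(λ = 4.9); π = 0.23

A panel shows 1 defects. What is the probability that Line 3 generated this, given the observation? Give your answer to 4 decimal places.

P(component k | x) = P(Z=k)·f_k(x) / marginal(x), where marginal(x) = Σ_j P(Z=j)·f_j(x).
Poisson probabilities:
  p_1 = 0.361433
  p_2 = 0.310562
  p_3 = 0.0364883
Weight by the priors:
  P(Z=1)·p_1 = 0.16 × 0.361433 = 0.0578293
  P(Z=2)·p_2 = 0.61 × 0.310562 = 0.189443
  P(Z=3)·p_3 = 0.23 × 0.0364883 = 0.0083923
Denominator: 0.0578293 + 0.189443 + 0.0083923 = 0.255664
P(Line 3 | the observation) ≈ 0.0328

0.0328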